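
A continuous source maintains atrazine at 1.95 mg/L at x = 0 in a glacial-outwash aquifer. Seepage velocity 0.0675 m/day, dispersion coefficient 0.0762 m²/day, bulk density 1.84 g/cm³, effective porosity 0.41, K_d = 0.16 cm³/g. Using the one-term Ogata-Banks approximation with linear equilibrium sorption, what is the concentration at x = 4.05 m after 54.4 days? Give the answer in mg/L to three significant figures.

0.374 mg/L

Retardation factor R = 1 + ρ_b·K_d/n = 1 + 1.84 × 0.16/0.41 = 1.718.
Sorption retards both mechanisms: v_R = v/R = 0.03929 m/day, D_R = D/R = 0.04435 m²/day.
v_R·t = 0.03929 × 54.4 = 2.137376 m; 2√(D_R t) = 3.107 m; argument = (4.05 − 2.137376)/3.107 = 0.6156.
C = C₀ × ½·erfc(0.6156) = 1.95 × 0.1920 = 0.374 mg/L.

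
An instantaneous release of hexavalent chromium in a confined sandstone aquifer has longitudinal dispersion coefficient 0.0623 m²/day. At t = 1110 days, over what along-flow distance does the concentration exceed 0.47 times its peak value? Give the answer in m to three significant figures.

28.9 m

The plume is Gaussian with σ = √(2Dt) = √(2 × 0.0623 × 1110) = 11.76 m.
C/C_peak = exp(−Δx²/(2σ²)) = 0.47 ⇒ Δx = σ·√(−2 ln 0.47) = 11.76 × 1.229 = 14.45 m.
Width = 2Δx = 28.9 m.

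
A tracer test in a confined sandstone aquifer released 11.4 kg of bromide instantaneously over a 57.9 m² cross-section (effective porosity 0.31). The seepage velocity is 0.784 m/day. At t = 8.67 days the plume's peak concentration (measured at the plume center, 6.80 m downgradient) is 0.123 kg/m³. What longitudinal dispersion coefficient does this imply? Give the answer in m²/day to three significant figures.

At the plume center C_max = M/(n_e·A·√(4πDt)), so D = M²/(4πt·(n_e·A·C_max)²).
n_e·A·C_max = 0.31 × 57.9 × 0.123 = 2.208 kg/m.
D = 11.4²/(4π × 8.67 × 2.208²) = 0.245 m²/day.

0.245 m²/day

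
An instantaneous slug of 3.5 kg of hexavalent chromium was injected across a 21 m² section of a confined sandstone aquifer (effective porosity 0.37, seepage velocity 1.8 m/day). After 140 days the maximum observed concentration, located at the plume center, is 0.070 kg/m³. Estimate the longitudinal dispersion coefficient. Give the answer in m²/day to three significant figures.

0.0235 m²/day

At the plume center C_max = M/(n_e·A·√(4πDt)), so D = M²/(4πt·(n_e·A·C_max)²).
n_e·A·C_max = 0.37 × 21 × 0.070 = 0.5439 kg/m.
D = 3.5²/(4π × 140 × 0.5439²) = 0.0235 m²/day.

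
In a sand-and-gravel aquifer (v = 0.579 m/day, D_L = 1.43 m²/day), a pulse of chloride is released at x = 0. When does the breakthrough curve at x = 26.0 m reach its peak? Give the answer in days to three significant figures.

For the 1D instantaneous-source solution, setting ∂C/∂t = 0 at fixed x gives v²t² + 2Dt − x² = 0, so t = (√(D² + v²x²) − D)/v².
√(D² + v²x²) = √(1.43² + 0.579² × 26.0²) = 15.12; v² = 0.335241.
t = (15.12 − 1.43)/0.335241 = 40.8 days (vs. the pure-advection estimate x/v = 44.9 d).

40.8 days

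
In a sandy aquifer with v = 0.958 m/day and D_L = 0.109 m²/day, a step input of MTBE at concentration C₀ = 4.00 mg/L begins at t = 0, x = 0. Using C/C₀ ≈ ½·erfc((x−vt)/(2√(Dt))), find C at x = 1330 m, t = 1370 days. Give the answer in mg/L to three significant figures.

0.620 mg/L

For a continuous step input, C/C₀ ≈ ½·erfc((x−vt)/(2√(Dt))).
vt = 0.958 × 1370 = 1312.46 m and 2√(Dt) = 2√(0.109 × 1370) = 24.44 m.
Argument (x−vt)/(2√(Dt)) = (1330 − 1312.46)/24.44 = 0.7177; ½·erfc(0.7177) = 0.1551.
C = 4.00 × 0.1551 = 0.620 mg/L.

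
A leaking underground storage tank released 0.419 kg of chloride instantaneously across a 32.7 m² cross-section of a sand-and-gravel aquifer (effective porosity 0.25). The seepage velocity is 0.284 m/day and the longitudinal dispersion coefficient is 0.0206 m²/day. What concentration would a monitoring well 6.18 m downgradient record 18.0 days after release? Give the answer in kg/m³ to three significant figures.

For an instantaneous plane source, C(x,t) = M/(n_e·A·√(4πDt)) · exp(−(x−vt)²/(4Dt)), with n_e·A the pore (flow) area.
Plume center vt = 0.284 × 18.0 = 5.112 m, so the well at 6.18 m is 1.068 m downgradient of the peak.
√(4πDt) = 2.159 m, giving peak height M/(n_e·A·√(4πDt)) = 0.419/(0.25 × 32.7 × 2.159) = 0.02374 kg/m³.
(x−vt)²/(4Dt) = (1.068)²/(4 × 0.0206 × 18.0) = 0.7690; exp(−0.7690) = 0.4635.
C = 0.02374 × 0.4635 = 0.0110 kg/m³.

0.0110 kg/m³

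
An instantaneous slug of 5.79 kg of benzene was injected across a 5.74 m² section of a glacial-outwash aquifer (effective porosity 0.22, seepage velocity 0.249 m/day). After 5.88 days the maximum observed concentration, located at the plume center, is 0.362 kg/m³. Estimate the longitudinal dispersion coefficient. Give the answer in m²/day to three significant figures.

At the plume center C_max = M/(n_e·A·√(4πDt)), so D = M²/(4πt·(n_e·A·C_max)²).
n_e·A·C_max = 0.22 × 5.74 × 0.362 = 0.4571 kg/m.
D = 5.79²/(4π × 5.88 × 0.4571²) = 2.17 m²/day.

2.17 m²/day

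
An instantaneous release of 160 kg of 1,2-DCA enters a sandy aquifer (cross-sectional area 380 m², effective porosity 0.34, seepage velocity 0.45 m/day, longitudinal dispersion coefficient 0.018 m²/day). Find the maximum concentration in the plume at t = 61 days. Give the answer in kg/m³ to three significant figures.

The peak of an instantaneous 1D plume sits at x = vt; there the Gaussian factor is 1 and C_max = M/(n_e·A·√(4πDt)), where n_e·A is the pore area the mass is dissolved in.
√(4πDt) = √(4π × 0.018 × 61) = 3.715 m, so C_max = 160/(0.34 × 380 × 3.715) = 0.333 kg/m³.

0.333 kg/m³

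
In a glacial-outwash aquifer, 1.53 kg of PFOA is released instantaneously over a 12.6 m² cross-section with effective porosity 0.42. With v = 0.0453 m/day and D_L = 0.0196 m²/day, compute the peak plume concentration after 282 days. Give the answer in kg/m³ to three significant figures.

0.0347 kg/m³

The peak of an instantaneous 1D plume sits at x = vt; there the Gaussian factor is 1 and C_max = M/(n_e·A·√(4πDt)), where n_e·A is the pore area the mass is dissolved in.
√(4πDt) = √(4π × 0.0196 × 282) = 8.334 m, so C_max = 1.53/(0.42 × 12.6 × 8.334) = 0.0347 kg/m³.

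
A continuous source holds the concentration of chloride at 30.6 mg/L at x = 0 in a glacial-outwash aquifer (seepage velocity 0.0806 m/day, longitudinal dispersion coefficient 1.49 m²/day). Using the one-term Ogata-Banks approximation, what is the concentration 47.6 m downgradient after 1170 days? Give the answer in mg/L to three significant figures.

24.0 mg/L

For a continuous step input, C/C₀ ≈ ½·erfc((x−vt)/(2√(Dt))).
vt = 0.0806 × 1170 = 94.302 m and 2√(Dt) = 2√(1.49 × 1170) = 83.51 m.
Argument (x−vt)/(2√(Dt)) = (47.6 − 94.302)/83.51 = -0.5592; ½·erfc(-0.5592) = 0.7855.
C = 30.6 × 0.7855 = 24.0 mg/L.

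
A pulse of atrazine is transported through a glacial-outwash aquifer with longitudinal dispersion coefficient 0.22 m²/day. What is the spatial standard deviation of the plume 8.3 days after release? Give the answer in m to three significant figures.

1.91 m

Dispersive spreading gives a Gaussian with σ² = 2Dt; advection only shifts the center.
σ = √(2 × 0.22 × 8.3) = 1.91 m.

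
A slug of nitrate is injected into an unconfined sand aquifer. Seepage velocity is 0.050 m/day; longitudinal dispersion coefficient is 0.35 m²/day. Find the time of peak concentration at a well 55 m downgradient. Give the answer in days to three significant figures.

969 days

For the 1D instantaneous-source solution, setting ∂C/∂t = 0 at fixed x gives v²t² + 2Dt − x² = 0, so t = (√(D² + v²x²) − D)/v².
√(D² + v²x²) = √(0.35² + 0.050² × 55²) = 2.772; v² = 0.0025.
t = (2.772 − 0.35)/0.0025 = 969 days (vs. the pure-advection estimate x/v = 1100 d).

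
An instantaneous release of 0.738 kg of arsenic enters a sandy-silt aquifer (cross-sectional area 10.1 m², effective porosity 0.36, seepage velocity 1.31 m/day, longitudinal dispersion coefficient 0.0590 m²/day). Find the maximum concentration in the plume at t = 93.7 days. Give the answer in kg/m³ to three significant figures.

0.0244 kg/m³

The peak of an instantaneous 1D plume sits at x = vt; there the Gaussian factor is 1 and C_max = M/(n_e·A·√(4πDt)), where n_e·A is the pore area the mass is dissolved in.
√(4πDt) = √(4π × 0.0590 × 93.7) = 8.335 m, so C_max = 0.738/(0.36 × 10.1 × 8.335) = 0.0244 kg/m³.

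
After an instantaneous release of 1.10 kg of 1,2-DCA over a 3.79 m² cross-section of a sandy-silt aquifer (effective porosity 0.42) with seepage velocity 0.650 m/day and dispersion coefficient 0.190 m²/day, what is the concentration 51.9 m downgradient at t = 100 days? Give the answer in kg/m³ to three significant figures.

For an instantaneous plane source, C(x,t) = M/(n_e·A·√(4πDt)) · exp(−(x−vt)²/(4Dt)), with n_e·A the pore (flow) area.
Plume center vt = 0.650 × 100 = 65 m, so the well at 51.9 m is 13.1 m upgradient of the peak.
√(4πDt) = 15.45 m, giving peak height M/(n_e·A·√(4πDt)) = 1.10/(0.42 × 3.79 × 15.45) = 0.04473 kg/m³.
(x−vt)²/(4Dt) = (-13.1)²/(4 × 0.190 × 100) = 2.258; exp(−2.258) = 0.1046.
C = 0.04473 × 0.1046 = 0.00468 kg/m³.

0.00468 kg/m³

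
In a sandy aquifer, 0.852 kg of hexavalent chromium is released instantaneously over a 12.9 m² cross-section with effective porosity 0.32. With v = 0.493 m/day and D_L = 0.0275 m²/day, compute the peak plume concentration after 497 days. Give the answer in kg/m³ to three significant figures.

0.0157 kg/m³

The peak of an instantaneous 1D plume sits at x = vt; there the Gaussian factor is 1 and C_max = M/(n_e·A·√(4πDt)), where n_e·A is the pore area the mass is dissolved in.
√(4πDt) = √(4π × 0.0275 × 497) = 13.11 m, so C_max = 0.852/(0.32 × 12.9 × 13.11) = 0.0157 kg/m³.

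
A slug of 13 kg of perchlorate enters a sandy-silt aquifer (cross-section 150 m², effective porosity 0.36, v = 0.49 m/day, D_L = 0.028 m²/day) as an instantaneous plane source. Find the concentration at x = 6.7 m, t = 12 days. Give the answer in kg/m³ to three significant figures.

For an instantaneous plane source, C(x,t) = M/(n_e·A·√(4πDt)) · exp(−(x−vt)²/(4Dt)), with n_e·A the pore (flow) area.
Plume center vt = 0.49 × 12 = 5.88 m, so the well at 6.7 m is 0.82 m downgradient of the peak.
√(4πDt) = 2.055 m, giving peak height M/(n_e·A·√(4πDt)) = 13/(0.36 × 150 × 2.055) = 0.1171 kg/m³.
(x−vt)²/(4Dt) = (0.82)²/(4 × 0.028 × 12) = 0.5003; exp(−0.5003) = 0.6063.
C = 0.1171 × 0.6063 = 0.0710 kg/m³.

0.0710 kg/m³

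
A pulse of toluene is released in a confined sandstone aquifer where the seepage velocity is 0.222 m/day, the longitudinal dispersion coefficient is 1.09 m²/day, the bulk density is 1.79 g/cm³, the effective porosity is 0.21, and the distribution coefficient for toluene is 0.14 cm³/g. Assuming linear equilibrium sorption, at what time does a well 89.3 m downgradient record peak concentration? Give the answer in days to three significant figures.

835 days

Retardation factor R = 1 + ρ_b·K_d/n = 1 + 1.79 × 0.14/0.21 = 2.193.
Sorption retards both mechanisms: v_R = v/R = 0.1012 m/day, D_R = D/R = 0.4970 m²/day.
Peak time from v_R²t² + 2D_R t − x² = 0: t = (√(D_R² + v_R²x²) − D_R)/v_R².
√(D_R² + v_R²x²) = √(0.4970² + 0.1012² × 89.3²) = 9.051; v_R² = 0.01024.
t = (9.051 − 0.4970)/0.01024 = 835 days.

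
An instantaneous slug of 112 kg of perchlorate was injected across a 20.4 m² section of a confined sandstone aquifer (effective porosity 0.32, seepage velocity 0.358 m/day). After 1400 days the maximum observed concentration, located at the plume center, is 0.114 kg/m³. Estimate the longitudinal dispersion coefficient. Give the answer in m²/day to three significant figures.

At the plume center C_max = M/(n_e·A·√(4πDt)), so D = M²/(4πt·(n_e·A·C_max)²).
n_e·A·C_max = 0.32 × 20.4 × 0.114 = 0.7442 kg/m.
D = 112²/(4π × 1400 × 0.7442²) = 1.29 m²/day.

1.29 m²/day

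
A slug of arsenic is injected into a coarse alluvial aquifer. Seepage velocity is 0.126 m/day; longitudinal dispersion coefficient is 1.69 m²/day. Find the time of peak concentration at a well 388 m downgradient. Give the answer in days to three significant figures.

For the 1D instantaneous-source solution, setting ∂C/∂t = 0 at fixed x gives v²t² + 2Dt − x² = 0, so t = (√(D² + v²x²) − D)/v².
√(D² + v²x²) = √(1.69² + 0.126² × 388²) = 48.92; v² = 0.015876.
t = (48.92 − 1.69)/0.015876 = 2970 days (vs. the pure-advection estimate x/v = 3080 d).

2970 days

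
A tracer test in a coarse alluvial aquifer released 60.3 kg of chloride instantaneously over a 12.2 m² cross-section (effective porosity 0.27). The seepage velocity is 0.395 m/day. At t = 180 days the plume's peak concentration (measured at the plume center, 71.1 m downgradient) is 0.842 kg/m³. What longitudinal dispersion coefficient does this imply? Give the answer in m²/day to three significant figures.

At the plume center C_max = M/(n_e·A·√(4πDt)), so D = M²/(4πt·(n_e·A·C_max)²).
n_e·A·C_max = 0.27 × 12.2 × 0.842 = 2.774 kg/m.
D = 60.3²/(4π × 180 × 2.774²) = 0.209 m²/day.

0.209 m²/day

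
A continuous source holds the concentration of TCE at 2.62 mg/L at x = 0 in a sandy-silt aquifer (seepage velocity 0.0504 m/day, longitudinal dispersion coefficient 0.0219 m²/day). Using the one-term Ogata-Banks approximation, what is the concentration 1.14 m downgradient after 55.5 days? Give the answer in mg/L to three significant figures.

2.24 mg/L

For a continuous step input, C/C₀ ≈ ½·erfc((x−vt)/(2√(Dt))).
vt = 0.0504 × 55.5 = 2.7972 m and 2√(Dt) = 2√(0.0219 × 55.5) = 2.205 m.
Argument (x−vt)/(2√(Dt)) = (1.14 − 2.7972)/2.205 = -0.7516; ½·erfc(-0.7516) = 0.8561.
C = 2.62 × 0.8561 = 2.24 mg/L.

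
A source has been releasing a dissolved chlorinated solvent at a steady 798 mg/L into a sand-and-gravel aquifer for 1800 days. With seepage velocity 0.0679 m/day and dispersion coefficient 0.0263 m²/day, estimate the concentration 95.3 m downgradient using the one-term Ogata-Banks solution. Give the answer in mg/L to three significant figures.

796 mg/L

For a continuous step input, C/C₀ ≈ ½·erfc((x−vt)/(2√(Dt))).
vt = 0.0679 × 1800 = 122.22 m and 2√(Dt) = 2√(0.0263 × 1800) = 13.76 m.
Argument (x−vt)/(2√(Dt)) = (95.3 − 122.22)/13.76 = -1.956; ½·erfc(-1.956) = 0.9972.
C = 798 × 0.9972 = 796 mg/L.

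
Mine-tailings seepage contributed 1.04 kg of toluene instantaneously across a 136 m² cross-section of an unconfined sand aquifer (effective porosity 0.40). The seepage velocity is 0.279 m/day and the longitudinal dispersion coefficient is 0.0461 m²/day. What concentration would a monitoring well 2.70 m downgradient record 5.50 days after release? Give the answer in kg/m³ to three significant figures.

For an instantaneous plane source, C(x,t) = M/(n_e·A·√(4πDt)) · exp(−(x−vt)²/(4Dt)), with n_e·A the pore (flow) area.
Plume center vt = 0.279 × 5.50 = 1.5345 m, so the well at 2.70 m is 1.1655 m downgradient of the peak.
√(4πDt) = 1.785 m, giving peak height M/(n_e·A·√(4πDt)) = 1.04/(0.40 × 136 × 1.785) = 0.01071 kg/m³.
(x−vt)²/(4Dt) = (1.1655)²/(4 × 0.0461 × 5.50) = 1.339; exp(−1.339) = 0.2621.
C = 0.01071 × 0.2621 = 0.00281 kg/m³.

0.00281 kg/m³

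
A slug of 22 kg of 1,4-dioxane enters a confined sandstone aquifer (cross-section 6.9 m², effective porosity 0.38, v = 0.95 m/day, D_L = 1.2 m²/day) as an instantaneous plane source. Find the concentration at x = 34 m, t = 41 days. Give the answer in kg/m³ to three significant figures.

0.298 kg/m³

For an instantaneous plane source, C(x,t) = M/(n_e·A·√(4πDt)) · exp(−(x−vt)²/(4Dt)), with n_e·A the pore (flow) area.
Plume center vt = 0.95 × 41 = 38.95 m, so the well at 34 m is 4.95 m upgradient of the peak.
√(4πDt) = 24.86 m, giving peak height M/(n_e·A·√(4πDt)) = 22/(0.38 × 6.9 × 24.86) = 0.3375 kg/m³.
(x−vt)²/(4Dt) = (-4.95)²/(4 × 1.2 × 41) = 0.1245; exp(−0.1245) = 0.8829.
C = 0.3375 × 0.8829 = 0.298 kg/m³.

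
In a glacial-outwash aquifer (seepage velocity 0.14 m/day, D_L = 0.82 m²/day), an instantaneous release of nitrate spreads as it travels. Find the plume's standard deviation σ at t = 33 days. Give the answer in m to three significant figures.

7.36 m

Dispersive spreading gives a Gaussian with σ² = 2Dt; advection only shifts the center.
σ = √(2 × 0.82 × 33) = 7.36 m.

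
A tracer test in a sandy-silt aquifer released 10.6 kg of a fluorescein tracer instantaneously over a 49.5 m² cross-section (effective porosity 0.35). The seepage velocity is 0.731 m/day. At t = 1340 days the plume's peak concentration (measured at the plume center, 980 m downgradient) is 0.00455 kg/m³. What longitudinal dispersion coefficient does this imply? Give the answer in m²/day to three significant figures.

1.07 m²/day

At the plume center C_max = M/(n_e·A·√(4πDt)), so D = M²/(4πt·(n_e·A·C_max)²).
n_e·A·C_max = 0.35 × 49.5 × 0.00455 = 0.07883 kg/m.
D = 10.6²/(4π × 1340 × 0.07883²) = 1.07 m²/day.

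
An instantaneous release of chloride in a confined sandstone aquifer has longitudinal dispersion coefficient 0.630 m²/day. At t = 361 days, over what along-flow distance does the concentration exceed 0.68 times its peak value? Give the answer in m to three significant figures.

37.5 m

The plume is Gaussian with σ = √(2Dt) = √(2 × 0.630 × 361) = 21.33 m.
C/C_peak = exp(−Δx²/(2σ²)) = 0.68 ⇒ Δx = σ·√(−2 ln 0.68) = 21.33 × 0.8783 = 18.73 m.
Width = 2Δx = 37.5 m.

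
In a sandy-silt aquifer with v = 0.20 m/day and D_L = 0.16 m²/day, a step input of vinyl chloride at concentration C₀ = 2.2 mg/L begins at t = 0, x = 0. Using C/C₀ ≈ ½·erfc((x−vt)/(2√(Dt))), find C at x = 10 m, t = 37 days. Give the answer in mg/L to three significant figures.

0.495 mg/L

For a continuous step input, C/C₀ ≈ ½·erfc((x−vt)/(2√(Dt))).
vt = 0.20 × 37 = 7.4 m and 2√(Dt) = 2√(0.16 × 37) = 4.866 m.
Argument (x−vt)/(2√(Dt)) = (10 − 7.4)/4.866 = 0.5343; ½·erfc(0.5343) = 0.2249.
C = 2.2 × 0.2249 = 0.495 mg/L.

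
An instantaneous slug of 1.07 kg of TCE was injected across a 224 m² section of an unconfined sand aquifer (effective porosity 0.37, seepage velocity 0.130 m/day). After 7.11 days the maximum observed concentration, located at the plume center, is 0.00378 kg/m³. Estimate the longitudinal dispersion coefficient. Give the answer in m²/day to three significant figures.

At the plume center C_max = M/(n_e·A·√(4πDt)), so D = M²/(4πt·(n_e·A·C_max)²).
n_e·A·C_max = 0.37 × 224 × 0.00378 = 0.3133 kg/m.
D = 1.07²/(4π × 7.11 × 0.3133²) = 0.131 m²/day.

0.131 m²/day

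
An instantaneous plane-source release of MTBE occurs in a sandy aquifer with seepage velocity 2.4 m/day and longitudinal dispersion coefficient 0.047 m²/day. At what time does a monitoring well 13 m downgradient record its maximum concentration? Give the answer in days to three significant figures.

5.41 days

For the 1D instantaneous-source solution, setting ∂C/∂t = 0 at fixed x gives v²t² + 2Dt − x² = 0, so t = (√(D² + v²x²) − D)/v².
√(D² + v²x²) = √(0.047² + 2.4² × 13²) = 31.20; v² = 5.76.
t = (31.20 − 0.047)/5.76 = 5.41 days (vs. the pure-advection estimate x/v = 5.42 d).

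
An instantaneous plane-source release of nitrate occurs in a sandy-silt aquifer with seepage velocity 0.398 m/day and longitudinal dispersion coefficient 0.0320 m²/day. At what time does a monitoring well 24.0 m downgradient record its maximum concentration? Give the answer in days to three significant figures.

For the 1D instantaneous-source solution, setting ∂C/∂t = 0 at fixed x gives v²t² + 2Dt − x² = 0, so t = (√(D² + v²x²) − D)/v².
√(D² + v²x²) = √(0.0320² + 0.398² × 24.0²) = 9.552; v² = 0.158404.
t = (9.552 − 0.0320)/0.158404 = 60.1 days (vs. the pure-advection estimate x/v = 60.3 d).

60.1 days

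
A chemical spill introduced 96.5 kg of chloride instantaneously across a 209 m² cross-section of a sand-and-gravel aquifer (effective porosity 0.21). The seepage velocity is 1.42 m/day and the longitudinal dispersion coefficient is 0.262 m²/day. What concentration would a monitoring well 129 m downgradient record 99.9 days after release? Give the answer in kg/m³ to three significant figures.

0.0250 kg/m³

For an instantaneous plane source, C(x,t) = M/(n_e·A·√(4πDt)) · exp(−(x−vt)²/(4Dt)), with n_e·A the pore (flow) area.
Plume center vt = 1.42 × 99.9 = 141.858 m, so the well at 129 m is 12.858 m upgradient of the peak.
√(4πDt) = 18.14 m, giving peak height M/(n_e·A·√(4πDt)) = 96.5/(0.21 × 209 × 18.14) = 0.1212 kg/m³.
(x−vt)²/(4Dt) = (-12.858)²/(4 × 0.262 × 99.9) = 1.579; exp(−1.579) = 0.2062.
C = 0.1212 × 0.2062 = 0.0250 kg/m³.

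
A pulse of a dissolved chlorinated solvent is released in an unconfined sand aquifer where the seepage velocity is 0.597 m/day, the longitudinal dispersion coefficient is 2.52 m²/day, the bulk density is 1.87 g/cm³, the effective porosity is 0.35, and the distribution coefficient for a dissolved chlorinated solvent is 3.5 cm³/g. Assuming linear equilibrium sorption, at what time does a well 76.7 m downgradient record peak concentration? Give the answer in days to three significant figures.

Retardation factor R = 1 + ρ_b·K_d/n = 1 + 1.87 × 3.5/0.35 = 19.70.
Sorption retards both mechanisms: v_R = v/R = 0.03030 m/day, D_R = D/R = 0.1279 m²/day.
Peak time from v_R²t² + 2D_R t − x² = 0: t = (√(D_R² + v_R²x²) − D_R)/v_R².
√(D_R² + v_R²x²) = √(0.1279² + 0.03030² × 76.7²) = 2.328; v_R² = 0.0009181.
t = (2.328 − 0.1279)/0.0009181 = 2400 days.

2400 days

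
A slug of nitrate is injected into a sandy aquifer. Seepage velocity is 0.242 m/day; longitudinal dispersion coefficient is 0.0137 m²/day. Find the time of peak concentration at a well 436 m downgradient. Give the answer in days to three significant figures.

1800 days

For the 1D instantaneous-source solution, setting ∂C/∂t = 0 at fixed x gives v²t² + 2Dt − x² = 0, so t = (√(D² + v²x²) − D)/v².
√(D² + v²x²) = √(0.0137² + 0.242² × 436²) = 105.5; v² = 0.058564.
t = (105.5 − 0.0137)/0.058564 = 1800 days (vs. the pure-advection estimate x/v = 1800 d).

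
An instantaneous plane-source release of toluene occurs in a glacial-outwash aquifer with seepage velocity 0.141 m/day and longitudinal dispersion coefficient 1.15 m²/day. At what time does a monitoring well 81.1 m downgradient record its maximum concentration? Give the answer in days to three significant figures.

For the 1D instantaneous-source solution, setting ∂C/∂t = 0 at fixed x gives v²t² + 2Dt − x² = 0, so t = (√(D² + v²x²) − D)/v².
√(D² + v²x²) = √(1.15² + 0.141² × 81.1²) = 11.49; v² = 0.019881.
t = (11.49 − 1.15)/0.019881 = 520 days (vs. the pure-advection estimate x/v = 575 d).

520 days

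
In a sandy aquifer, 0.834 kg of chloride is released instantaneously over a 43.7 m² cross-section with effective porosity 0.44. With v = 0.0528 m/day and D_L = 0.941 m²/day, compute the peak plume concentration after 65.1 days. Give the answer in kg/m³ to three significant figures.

The peak of an instantaneous 1D plume sits at x = vt; there the Gaussian factor is 1 and C_max = M/(n_e·A·√(4πDt)), where n_e·A is the pore area the mass is dissolved in.
√(4πDt) = √(4π × 0.941 × 65.1) = 27.75 m, so C_max = 0.834/(0.44 × 43.7 × 27.75) = 0.00156 kg/m³.

0.00156 kg/m³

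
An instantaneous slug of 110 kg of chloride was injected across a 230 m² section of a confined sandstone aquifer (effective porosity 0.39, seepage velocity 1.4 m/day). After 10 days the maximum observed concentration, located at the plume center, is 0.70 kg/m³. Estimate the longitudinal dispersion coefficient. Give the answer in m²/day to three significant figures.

At the plume center C_max = M/(n_e·A·√(4πDt)), so D = M²/(4πt·(n_e·A·C_max)²).
n_e·A·C_max = 0.39 × 230 × 0.70 = 62.79 kg/m.
D = 110²/(4π × 10 × 62.79²) = 0.0244 m²/day.

0.0244 m²/day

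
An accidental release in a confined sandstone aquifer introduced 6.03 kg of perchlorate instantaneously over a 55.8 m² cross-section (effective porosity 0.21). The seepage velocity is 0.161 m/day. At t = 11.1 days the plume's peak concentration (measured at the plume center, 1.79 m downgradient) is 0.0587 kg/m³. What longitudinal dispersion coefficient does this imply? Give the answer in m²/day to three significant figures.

0.551 m²/day

At the plume center C_max = M/(n_e·A·√(4πDt)), so D = M²/(4πt·(n_e·A·C_max)²).
n_e·A·C_max = 0.21 × 55.8 × 0.0587 = 0.6878 kg/m.
D = 6.03²/(4π × 11.1 × 0.6878²) = 0.551 m²/day.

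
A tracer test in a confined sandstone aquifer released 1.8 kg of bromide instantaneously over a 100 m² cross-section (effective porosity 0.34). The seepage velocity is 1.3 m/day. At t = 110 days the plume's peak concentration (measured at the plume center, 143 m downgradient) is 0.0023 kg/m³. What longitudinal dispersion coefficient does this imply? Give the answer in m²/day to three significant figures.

At the plume center C_max = M/(n_e·A·√(4πDt)), so D = M²/(4πt·(n_e·A·C_max)²).
n_e·A·C_max = 0.34 × 100 × 0.0023 = 0.07820 kg/m.
D = 1.8²/(4π × 110 × 0.07820²) = 0.383 m²/day.

0.383 m²/day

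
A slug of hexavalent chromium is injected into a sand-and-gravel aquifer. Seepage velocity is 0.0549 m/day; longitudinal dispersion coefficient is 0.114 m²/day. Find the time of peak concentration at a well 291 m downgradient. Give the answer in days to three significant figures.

For the 1D instantaneous-source solution, setting ∂C/∂t = 0 at fixed x gives v²t² + 2Dt − x² = 0, so t = (√(D² + v²x²) − D)/v².
√(D² + v²x²) = √(0.114² + 0.0549² × 291²) = 15.98; v² = 0.00301401.
t = (15.98 − 0.114)/0.00301401 = 5260 days (vs. the pure-advection estimate x/v = 5300 d).

5260 days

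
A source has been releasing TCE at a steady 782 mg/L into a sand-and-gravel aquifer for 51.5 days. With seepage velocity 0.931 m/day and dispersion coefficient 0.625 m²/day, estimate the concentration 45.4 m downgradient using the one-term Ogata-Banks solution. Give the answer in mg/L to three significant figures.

488 mg/L

For a continuous step input, C/C₀ ≈ ½·erfc((x−vt)/(2√(Dt))).
vt = 0.931 × 51.5 = 47.9465 m and 2√(Dt) = 2√(0.625 × 51.5) = 11.35 m.
Argument (x−vt)/(2√(Dt)) = (45.4 − 47.9465)/11.35 = -0.2244; ½·erfc(-0.2244) = 0.6245.
C = 782 × 0.6245 = 488 mg/L.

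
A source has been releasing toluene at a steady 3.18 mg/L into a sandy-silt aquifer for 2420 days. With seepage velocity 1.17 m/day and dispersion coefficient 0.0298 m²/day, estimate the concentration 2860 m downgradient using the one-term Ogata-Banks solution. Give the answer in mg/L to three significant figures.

0.0274 mg/L

For a continuous step input, C/C₀ ≈ ½·erfc((x−vt)/(2√(Dt))).
vt = 1.17 × 2420 = 2831.4 m and 2√(Dt) = 2√(0.0298 × 2420) = 16.98 m.
Argument (x−vt)/(2√(Dt)) = (2860 − 2831.4)/16.98 = 1.684; ½·erfc(1.684) = 0.008620.
C = 3.18 × 0.008620 = 0.0274 mg/L.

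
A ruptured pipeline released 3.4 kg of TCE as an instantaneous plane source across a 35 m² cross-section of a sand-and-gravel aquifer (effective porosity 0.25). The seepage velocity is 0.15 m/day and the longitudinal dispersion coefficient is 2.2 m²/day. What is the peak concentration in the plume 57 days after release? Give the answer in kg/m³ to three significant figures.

The peak of an instantaneous 1D plume sits at x = vt; there the Gaussian factor is 1 and C_max = M/(n_e·A·√(4πDt)), where n_e·A is the pore area the mass is dissolved in.
√(4πDt) = √(4π × 2.2 × 57) = 39.70 m, so C_max = 3.4/(0.25 × 35 × 39.70) = 0.00979 kg/m³.

0.00979 kg/m³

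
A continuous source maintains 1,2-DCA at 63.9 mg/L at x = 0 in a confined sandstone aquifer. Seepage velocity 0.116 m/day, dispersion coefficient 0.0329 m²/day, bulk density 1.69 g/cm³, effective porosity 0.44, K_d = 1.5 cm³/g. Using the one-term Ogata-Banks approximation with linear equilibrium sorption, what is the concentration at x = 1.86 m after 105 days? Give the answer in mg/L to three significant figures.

Retardation factor R = 1 + ρ_b·K_d/n = 1 + 1.69 × 1.5/0.44 = 6.761.
Sorption retards both mechanisms: v_R = v/R = 0.01716 m/day, D_R = D/R = 0.004866 m²/day.
v_R·t = 0.01716 × 105 = 1.8018 m; 2√(D_R t) = 1.430 m; argument = (1.86 − 1.8018)/1.430 = 0.04070.
C = C₀ × ½·erfc(0.04070) = 63.9 × 0.4771 = 30.5 mg/L.

30.5 mg/L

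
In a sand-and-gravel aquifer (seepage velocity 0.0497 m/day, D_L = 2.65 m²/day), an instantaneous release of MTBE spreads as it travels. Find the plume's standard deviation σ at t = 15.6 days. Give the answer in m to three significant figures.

Dispersive spreading gives a Gaussian with σ² = 2Dt; advection only shifts the center.
σ = √(2 × 2.65 × 15.6) = 9.09 m.

9.09 m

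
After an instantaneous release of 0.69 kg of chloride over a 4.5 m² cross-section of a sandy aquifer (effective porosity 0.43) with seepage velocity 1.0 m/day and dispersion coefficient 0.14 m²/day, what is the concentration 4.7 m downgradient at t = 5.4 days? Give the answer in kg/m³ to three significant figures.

For an instantaneous plane source, C(x,t) = M/(n_e·A·√(4πDt)) · exp(−(x−vt)²/(4Dt)), with n_e·A the pore (flow) area.
Plume center vt = 1.0 × 5.4 = 5.4 m, so the well at 4.7 m is 0.7 m upgradient of the peak.
√(4πDt) = 3.082 m, giving peak height M/(n_e·A·√(4πDt)) = 0.69/(0.43 × 4.5 × 3.082) = 0.1157 kg/m³.
(x−vt)²/(4Dt) = (-0.7)²/(4 × 0.14 × 5.4) = 0.1620; exp(−0.1620) = 0.8504.
C = 0.1157 × 0.8504 = 0.0984 kg/m³.

0.0984 kg/m³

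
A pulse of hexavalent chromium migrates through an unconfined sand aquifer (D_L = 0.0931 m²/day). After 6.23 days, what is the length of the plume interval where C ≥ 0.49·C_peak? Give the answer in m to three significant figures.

The plume is Gaussian with σ = √(2Dt) = √(2 × 0.0931 × 6.23) = 1.077 m.
C/C_peak = exp(−Δx²/(2σ²)) = 0.49 ⇒ Δx = σ·√(−2 ln 0.49) = 1.077 × 1.194 = 1.286 m.
Width = 2Δx = 2.57 m.

2.57 m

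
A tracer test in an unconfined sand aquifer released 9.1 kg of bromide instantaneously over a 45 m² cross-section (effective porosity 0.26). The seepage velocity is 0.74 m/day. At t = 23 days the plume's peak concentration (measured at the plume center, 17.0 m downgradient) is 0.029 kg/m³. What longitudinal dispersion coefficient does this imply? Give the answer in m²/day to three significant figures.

2.49 m²/day

At the plume center C_max = M/(n_e·A·√(4πDt)), so D = M²/(4πt·(n_e·A·C_max)²).
n_e·A·C_max = 0.26 × 45 × 0.029 = 0.3393 kg/m.
D = 9.1²/(4π × 23 × 0.3393²) = 2.49 m²/day.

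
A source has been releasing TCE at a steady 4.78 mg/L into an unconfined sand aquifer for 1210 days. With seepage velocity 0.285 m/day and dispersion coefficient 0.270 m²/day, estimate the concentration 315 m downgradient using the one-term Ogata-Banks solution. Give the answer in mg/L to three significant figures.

4.20 mg/L

For a continuous step input, C/C₀ ≈ ½·erfc((x−vt)/(2√(Dt))).
vt = 0.285 × 1210 = 344.85 m and 2√(Dt) = 2√(0.270 × 1210) = 36.15 m.
Argument (x−vt)/(2√(Dt)) = (315 − 344.85)/36.15 = -0.8257; ½·erfc(-0.8257) = 0.8785.
C = 4.78 × 0.8785 = 4.20 mg/L.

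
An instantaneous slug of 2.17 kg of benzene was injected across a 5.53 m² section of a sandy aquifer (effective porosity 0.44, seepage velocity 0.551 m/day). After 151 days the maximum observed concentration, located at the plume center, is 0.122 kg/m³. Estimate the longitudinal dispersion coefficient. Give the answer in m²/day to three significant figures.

0.0282 m²/day

At the plume center C_max = M/(n_e·A·√(4πDt)), so D = M²/(4πt·(n_e·A·C_max)²).
n_e·A·C_max = 0.44 × 5.53 × 0.122 = 0.2969 kg/m.
D = 2.17²/(4π × 151 × 0.2969²) = 0.0282 m²/day.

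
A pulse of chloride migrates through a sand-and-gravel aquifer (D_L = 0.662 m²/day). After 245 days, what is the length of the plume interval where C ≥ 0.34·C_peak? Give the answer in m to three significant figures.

The plume is Gaussian with σ = √(2Dt) = √(2 × 0.662 × 245) = 18.01 m.
C/C_peak = exp(−Δx²/(2σ²)) = 0.34 ⇒ Δx = σ·√(−2 ln 0.34) = 18.01 × 1.469 = 26.46 m.
Width = 2Δx = 52.9 m.

52.9 m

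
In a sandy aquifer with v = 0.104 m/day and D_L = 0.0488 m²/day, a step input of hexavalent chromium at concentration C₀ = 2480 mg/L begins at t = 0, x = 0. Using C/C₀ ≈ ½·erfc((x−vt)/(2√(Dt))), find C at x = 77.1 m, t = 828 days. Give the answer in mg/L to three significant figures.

For a continuous step input, C/C₀ ≈ ½·erfc((x−vt)/(2√(Dt))).
vt = 0.104 × 828 = 86.112 m and 2√(Dt) = 2√(0.0488 × 828) = 12.71 m.
Argument (x−vt)/(2√(Dt)) = (77.1 − 86.112)/12.71 = -0.7090; ½·erfc(-0.7090) = 0.8420.
C = 2480 × 0.8420 = 2090 mg/L.

2090 mg/L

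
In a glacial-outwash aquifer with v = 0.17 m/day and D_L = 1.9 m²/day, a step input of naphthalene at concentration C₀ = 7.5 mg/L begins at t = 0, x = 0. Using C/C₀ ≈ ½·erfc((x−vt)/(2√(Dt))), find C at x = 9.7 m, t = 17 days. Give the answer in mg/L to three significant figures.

For a continuous step input, C/C₀ ≈ ½·erfc((x−vt)/(2√(Dt))).
vt = 0.17 × 17 = 2.89 m and 2√(Dt) = 2√(1.9 × 17) = 11.37 m.
Argument (x−vt)/(2√(Dt)) = (9.7 − 2.89)/11.37 = 0.5989; ½·erfc(0.5989) = 0.1985.
C = 7.5 × 0.1985 = 1.49 mg/L.

1.49 mg/L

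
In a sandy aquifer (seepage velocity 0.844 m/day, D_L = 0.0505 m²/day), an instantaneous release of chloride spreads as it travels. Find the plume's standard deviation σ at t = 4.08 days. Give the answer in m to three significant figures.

Dispersive spreading gives a Gaussian with σ² = 2Dt; advection only shifts the center.
σ = √(2 × 0.0505 × 4.08) = 0.642 m.

0.642 m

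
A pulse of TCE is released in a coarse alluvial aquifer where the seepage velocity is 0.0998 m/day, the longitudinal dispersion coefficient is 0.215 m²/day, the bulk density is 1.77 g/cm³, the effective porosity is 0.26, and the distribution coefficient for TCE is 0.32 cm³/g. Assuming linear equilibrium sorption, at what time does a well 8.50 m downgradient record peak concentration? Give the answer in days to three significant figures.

211 days

Retardation factor R = 1 + ρ_b·K_d/n = 1 + 1.77 × 0.32/0.26 = 3.178.
Sorption retards both mechanisms: v_R = v/R = 0.03140 m/day, D_R = D/R = 0.06765 m²/day.
Peak time from v_R²t² + 2D_R t − x² = 0: t = (√(D_R² + v_R²x²) − D_R)/v_R².
√(D_R² + v_R²x²) = √(0.06765² + 0.03140² × 8.50²) = 0.2753; v_R² = 0.0009860.
t = (0.2753 − 0.06765)/0.0009860 = 211 days.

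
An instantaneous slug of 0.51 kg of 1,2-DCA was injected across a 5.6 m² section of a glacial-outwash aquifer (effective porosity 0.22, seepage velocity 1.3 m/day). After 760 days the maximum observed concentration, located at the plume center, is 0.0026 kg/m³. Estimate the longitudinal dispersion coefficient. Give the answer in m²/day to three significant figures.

At the plume center C_max = M/(n_e·A·√(4πDt)), so D = M²/(4πt·(n_e·A·C_max)²).
n_e·A·C_max = 0.22 × 5.6 × 0.0026 = 0.003203 kg/m.
D = 0.51²/(4π × 760 × 0.003203²) = 2.65 m²/day.

2.65 m²/day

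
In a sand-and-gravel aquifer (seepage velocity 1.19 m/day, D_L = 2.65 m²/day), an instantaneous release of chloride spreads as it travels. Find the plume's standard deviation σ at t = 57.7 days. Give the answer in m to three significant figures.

Dispersive spreading gives a Gaussian with σ² = 2Dt; advection only shifts the center.
σ = √(2 × 2.65 × 57.7) = 17.5 m.

17.5 m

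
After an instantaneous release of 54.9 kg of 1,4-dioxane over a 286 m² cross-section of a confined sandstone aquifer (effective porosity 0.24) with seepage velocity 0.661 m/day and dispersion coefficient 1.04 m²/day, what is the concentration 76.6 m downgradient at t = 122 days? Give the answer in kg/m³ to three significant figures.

0.0194 kg/m³

For an instantaneous plane source, C(x,t) = M/(n_e·A·√(4πDt)) · exp(−(x−vt)²/(4Dt)), with n_e·A the pore (flow) area.
Plume center vt = 0.661 × 122 = 80.642 m, so the well at 76.6 m is 4.042 m upgradient of the peak.
√(4πDt) = 39.93 m, giving peak height M/(n_e·A·√(4πDt)) = 54.9/(0.24 × 286 × 39.93) = 0.02003 kg/m³.
(x−vt)²/(4Dt) = (-4.042)²/(4 × 1.04 × 122) = 0.03219; exp(−0.03219) = 0.9683.
C = 0.02003 × 0.9683 = 0.0194 kg/m³.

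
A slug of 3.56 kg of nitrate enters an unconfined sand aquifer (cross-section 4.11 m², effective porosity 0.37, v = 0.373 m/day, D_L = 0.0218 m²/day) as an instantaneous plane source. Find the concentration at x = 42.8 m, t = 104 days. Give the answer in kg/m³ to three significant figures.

For an instantaneous plane source, C(x,t) = M/(n_e·A·√(4πDt)) · exp(−(x−vt)²/(4Dt)), with n_e·A the pore (flow) area.
Plume center vt = 0.373 × 104 = 38.792 m, so the well at 42.8 m is 4.008 m downgradient of the peak.
√(4πDt) = 5.338 m, giving peak height M/(n_e·A·√(4πDt)) = 3.56/(0.37 × 4.11 × 5.338) = 0.4386 kg/m³.
(x−vt)²/(4Dt) = (4.008)²/(4 × 0.0218 × 104) = 1.771; exp(−1.771) = 0.1702.
C = 0.4386 × 0.1702 = 0.0746 kg/m³.

0.0746 kg/m³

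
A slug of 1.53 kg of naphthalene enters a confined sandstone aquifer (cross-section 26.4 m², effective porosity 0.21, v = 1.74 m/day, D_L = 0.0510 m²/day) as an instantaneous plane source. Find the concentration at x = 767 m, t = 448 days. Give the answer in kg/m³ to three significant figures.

For an instantaneous plane source, C(x,t) = M/(n_e·A·√(4πDt)) · exp(−(x−vt)²/(4Dt)), with n_e·A the pore (flow) area.
Plume center vt = 1.74 × 448 = 779.52 m, so the well at 767 m is 12.52 m upgradient of the peak.
√(4πDt) = 16.94 m, giving peak height M/(n_e·A·√(4πDt)) = 1.53/(0.21 × 26.4 × 16.94) = 0.01629 kg/m³.
(x−vt)²/(4Dt) = (-12.52)²/(4 × 0.0510 × 448) = 1.715; exp(−1.715) = 0.1800.
C = 0.01629 × 0.1800 = 0.00293 kg/m³.

0.00293 kg/m³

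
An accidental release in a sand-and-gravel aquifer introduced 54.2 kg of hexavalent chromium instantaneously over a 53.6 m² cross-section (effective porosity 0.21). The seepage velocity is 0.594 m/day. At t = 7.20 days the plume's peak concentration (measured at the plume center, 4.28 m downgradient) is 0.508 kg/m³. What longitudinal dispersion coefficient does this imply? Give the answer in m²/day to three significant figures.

0.993 m²/day

At the plume center C_max = M/(n_e·A·√(4πDt)), so D = M²/(4πt·(n_e·A·C_max)²).
n_e·A·C_max = 0.21 × 53.6 × 0.508 = 5.718 kg/m.
D = 54.2²/(4π × 7.20 × 5.718²) = 0.993 m²/day.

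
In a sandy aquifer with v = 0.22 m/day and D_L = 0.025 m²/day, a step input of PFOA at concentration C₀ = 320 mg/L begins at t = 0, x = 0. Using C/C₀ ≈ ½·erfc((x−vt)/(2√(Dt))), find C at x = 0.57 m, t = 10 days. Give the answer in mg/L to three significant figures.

For a continuous step input, C/C₀ ≈ ½·erfc((x−vt)/(2√(Dt))).
vt = 0.22 × 10 = 2.2 m and 2√(Dt) = 2√(0.025 × 10) = 1.000 m.
Argument (x−vt)/(2√(Dt)) = (0.57 − 2.2)/1.000 = -1.630; ½·erfc(-1.630) = 0.9894.
C = 320 × 0.9894 = 317 mg/L.

317 mg/L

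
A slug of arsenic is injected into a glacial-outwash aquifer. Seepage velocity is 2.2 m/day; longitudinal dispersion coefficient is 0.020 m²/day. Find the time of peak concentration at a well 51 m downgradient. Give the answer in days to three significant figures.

23.2 days

For the 1D instantaneous-source solution, setting ∂C/∂t = 0 at fixed x gives v²t² + 2Dt − x² = 0, so t = (√(D² + v²x²) − D)/v².
√(D² + v²x²) = √(0.020² + 2.2² × 51²) = 112.2; v² = 4.84.
t = (112.2 − 0.020)/4.84 = 23.2 days (vs. the pure-advection estimate x/v = 23.2 d).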